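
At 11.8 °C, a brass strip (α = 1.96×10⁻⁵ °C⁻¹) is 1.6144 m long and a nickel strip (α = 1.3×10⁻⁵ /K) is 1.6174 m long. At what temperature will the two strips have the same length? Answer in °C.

Equal length when α₁L₁ΔT − α₂L₂ΔT = L₂ − L₁ = 3.00×10⁻³ m
α₁L₁ = 3.164224×10⁻⁵, α₂L₂ = 2.10262×10⁻⁵ → Δ(αL) = 1.061604×10⁻⁵ m/K
ΔT = 3.00×10⁻³ / 1.061604×10⁻⁵ = 282.591 K, so T = 11.8 + 282.591 = 294.391 °C

T = 294.4 °C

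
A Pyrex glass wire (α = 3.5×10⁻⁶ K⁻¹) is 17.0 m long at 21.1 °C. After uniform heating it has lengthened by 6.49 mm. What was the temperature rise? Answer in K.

ΔL = αL₀ΔT ⇒ ΔT = ΔL / (αL₀)
ΔT = 6.49×10⁻³ m / (3.5×10⁻⁶ × 17.0 m) = 109.08 K

ΔT = 109 K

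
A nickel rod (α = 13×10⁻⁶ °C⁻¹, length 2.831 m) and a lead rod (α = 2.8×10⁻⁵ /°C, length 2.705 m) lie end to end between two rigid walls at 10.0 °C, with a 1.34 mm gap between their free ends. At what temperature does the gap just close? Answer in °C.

T = 21.9 °C

α₁L₁ = 3.6803×10⁻⁵ m/K, α₂L₂ = 7.574×10⁻⁵ m/K → total 1.12543×10⁻⁴ m/K
ΔT = g/(α₁L₁+α₂L₂) = 1.34×10⁻³ / 1.12543×10⁻⁴ = 11.907 K
T = 10.0 + 11.907 = 21.907 °C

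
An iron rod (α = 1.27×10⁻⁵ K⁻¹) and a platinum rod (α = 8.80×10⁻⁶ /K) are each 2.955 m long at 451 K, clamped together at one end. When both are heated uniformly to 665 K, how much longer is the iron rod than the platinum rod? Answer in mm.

ΔT = 214 K
iron: ΔL = 1.27×10⁻⁵ × 2.955 m × 214 = 8.0311×10⁻³ m = 8.0311 mm
platinum: ΔL = 8.80×10⁻⁶ × 2.955 m × 214 = 5.5649×10⁻³ m = 5.5649 mm
difference = 8.0311 − 5.5649 = 2.4662 mm

2.47 mm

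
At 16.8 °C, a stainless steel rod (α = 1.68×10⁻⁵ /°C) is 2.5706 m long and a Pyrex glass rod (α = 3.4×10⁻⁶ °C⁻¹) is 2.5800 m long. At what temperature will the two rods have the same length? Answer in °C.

T = 289.9 °C

L₁(1 + α₁ΔT) = L₂(1 + α₂ΔT) ⇒ ΔT = (L₂ − L₁)/(α₁L₁ − α₂L₂)
L₂ − L₁ = 2.5800 − 2.5706 = 9.40×10⁻³ m
α₁L₁ − α₂L₂ = 1.68×10⁻⁵×2.5706 − 3.4×10⁻⁶×2.5800 = 3.441408×10⁻⁵ m/K
ΔT = 9.40×10⁻³ / 3.441408×10⁻⁵ = 273.144 K
T = 16.8 + 273.144 = 289.944 °C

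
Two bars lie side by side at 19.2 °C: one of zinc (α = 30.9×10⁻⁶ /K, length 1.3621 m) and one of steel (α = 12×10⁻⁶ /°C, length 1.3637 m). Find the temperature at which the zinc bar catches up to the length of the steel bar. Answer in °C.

Equal length when α₁L₁ΔT − α₂L₂ΔT = L₂ − L₁ = 1.60×10⁻³ m
α₁L₁ = 4.208889×10⁻⁵, α₂L₂ = 1.63644×10⁻⁵ → Δ(αL) = 2.572449×10⁻⁵ m/K
ΔT = 1.60×10⁻³ / 2.572449×10⁻⁵ = 62.1975 K, so T = 19.2 + 62.1975 = 81.3975 °C

T = 81.40 °C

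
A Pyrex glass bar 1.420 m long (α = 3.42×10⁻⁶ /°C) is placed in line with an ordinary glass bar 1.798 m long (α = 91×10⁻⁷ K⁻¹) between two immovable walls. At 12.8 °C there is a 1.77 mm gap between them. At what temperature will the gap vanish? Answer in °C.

Gap closes when ΔL₁ + ΔL₂ = 1.77 mm = 1.77×10⁻³ m
(α₁L₁ + α₂L₂)ΔT = g
α₁L₁ + α₂L₂ = 3.42×10⁻⁶×1.420 + 91×10⁻⁷×1.798 = 2.12182×10⁻⁵ m/K
ΔT = 1.77×10⁻³ / 2.12182×10⁻⁵ = 83.419 K
T = 12.8 + 83.419 = 96.219 °C

T = 96.2 °C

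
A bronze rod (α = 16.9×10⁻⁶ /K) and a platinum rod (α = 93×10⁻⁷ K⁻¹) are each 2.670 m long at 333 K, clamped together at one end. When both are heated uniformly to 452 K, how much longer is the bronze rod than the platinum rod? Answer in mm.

ΔT = 119 K
bronze: ΔL = 16.9×10⁻⁶ × 2.670 m × 119 = 5.3696×10⁻³ m = 5.3696 mm
platinum: ΔL = 93×10⁻⁷ × 2.670 m × 119 = 2.9549×10⁻³ m = 2.9549 mm
difference = 5.3696 − 2.9549 = 2.4147 mm

2.41 mm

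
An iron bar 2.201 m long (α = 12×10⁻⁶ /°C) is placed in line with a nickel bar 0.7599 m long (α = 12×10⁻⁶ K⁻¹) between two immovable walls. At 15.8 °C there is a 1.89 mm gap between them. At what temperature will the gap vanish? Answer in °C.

Gap closes when ΔL₁ + ΔL₂ = 1.89 mm = 1.89×10⁻³ m
(α₁L₁ + α₂L₂)ΔT = g
α₁L₁ + α₂L₂ = 12×10⁻⁶×2.201 + 12×10⁻⁶×0.7599 = 3.55308×10⁻⁵ m/K
ΔT = 1.89×10⁻³ / 3.55308×10⁻⁵ = 53.193 K
T = 15.8 + 53.193 = 68.993 °C

T = 69.0 °C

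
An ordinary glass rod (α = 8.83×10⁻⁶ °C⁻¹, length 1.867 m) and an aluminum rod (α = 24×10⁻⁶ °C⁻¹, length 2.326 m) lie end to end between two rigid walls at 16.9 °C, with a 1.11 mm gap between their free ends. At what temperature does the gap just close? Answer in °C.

Gap closes when ΔL₁ + ΔL₂ = 1.11 mm = 1.11×10⁻³ m
(α₁L₁ + α₂L₂)ΔT = g
α₁L₁ + α₂L₂ = 8.83×10⁻⁶×1.867 + 24×10⁻⁶×2.326 = 7.230961×10⁻⁵ m/K
ΔT = 1.11×10⁻³ / 7.230961×10⁻⁵ = 15.351 K
T = 16.9 + 15.351 = 32.251 °C

T = 32.3 °C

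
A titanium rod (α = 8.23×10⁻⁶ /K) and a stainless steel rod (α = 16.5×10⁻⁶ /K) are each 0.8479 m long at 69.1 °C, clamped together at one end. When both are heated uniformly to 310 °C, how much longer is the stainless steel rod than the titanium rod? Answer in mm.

ΔT = 240.9 K
titanium: ΔL = 8.23×10⁻⁶ × 0.8479 m × 240.9 = 1.6811×10⁻³ m = 1.6811 mm
stainless steel: ΔL = 16.5×10⁻⁶ × 0.8479 m × 240.9 = 3.3703×10⁻³ m = 3.3703 mm
difference = 3.3703 − 1.6811 = 1.6892 mm

1.69 mm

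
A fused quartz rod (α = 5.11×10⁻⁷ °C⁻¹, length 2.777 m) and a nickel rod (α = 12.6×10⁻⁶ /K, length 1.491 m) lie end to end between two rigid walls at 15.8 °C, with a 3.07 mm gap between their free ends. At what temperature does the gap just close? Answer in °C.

α₁L₁ = 1.419047×10⁻⁶ m/K, α₂L₂ = 1.87866×10⁻⁵ m/K → total 2.0205647×10⁻⁵ m/K
ΔT = g/(α₁L₁+α₂L₂) = 3.07×10⁻³ / 2.0205647×10⁻⁵ = 151.94 K
T = 15.8 + 151.94 = 167.74 °C

T = 168 °C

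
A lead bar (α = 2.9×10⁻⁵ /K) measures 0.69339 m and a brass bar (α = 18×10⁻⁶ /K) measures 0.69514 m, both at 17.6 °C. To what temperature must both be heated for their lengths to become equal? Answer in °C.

T = 248.0 °C

L₁(1 + α₁ΔT) = L₂(1 + α₂ΔT) ⇒ ΔT = (L₂ − L₁)/(α₁L₁ − α₂L₂)
L₂ − L₁ = 0.69514 − 0.69339 = 1.75×10⁻³ m
α₁L₁ − α₂L₂ = 2.9×10⁻⁵×0.69339 − 18×10⁻⁶×0.69514 = 7.59579×10⁻⁶ m/K
ΔT = 1.75×10⁻³ / 7.59579×10⁻⁶ = 230.391 K
T = 17.6 + 230.391 = 247.991 °C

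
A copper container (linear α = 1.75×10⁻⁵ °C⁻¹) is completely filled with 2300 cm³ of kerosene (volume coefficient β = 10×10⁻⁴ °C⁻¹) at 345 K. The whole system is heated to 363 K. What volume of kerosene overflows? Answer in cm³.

39.2 cm³

The container also expands: β_container ≈ 3α = 5.25×10⁻⁵ /K
Net overflow = V₀(β_liq − 3α_cont)ΔT
β − 3α = 1.00×10⁻³ − 5.25×10⁻⁵ = 9.475×10⁻⁴ /K; ΔT = 18 K
ΔV = 2300 × 9.475×10⁻⁴ × 18 = 39.2 cm³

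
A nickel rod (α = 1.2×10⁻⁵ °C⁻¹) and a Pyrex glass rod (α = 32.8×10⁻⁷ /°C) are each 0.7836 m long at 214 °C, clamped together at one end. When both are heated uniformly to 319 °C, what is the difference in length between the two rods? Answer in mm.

ΔT = 105 K
nickel: ΔL = 1.2×10⁻⁵ × 0.7836 m × 105 = 9.8734×10⁻⁴ m = 0.98734 mm
Pyrex glass: ΔL = 32.8×10⁻⁷ × 0.7836 m × 105 = 2.6987×10⁻⁴ m = 0.26987 mm
difference = 0.98734 − 0.26987 = 0.71747 mm

0.717 mm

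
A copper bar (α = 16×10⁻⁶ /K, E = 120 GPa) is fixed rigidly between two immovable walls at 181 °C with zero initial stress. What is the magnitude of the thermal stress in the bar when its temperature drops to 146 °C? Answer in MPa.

Fully constrained: the free strain ε = αΔT is blocked, so σ = Eε = EαΔT.
|ΔT| = 35 K
σ = 120×10⁹ × 16×10⁻⁶ × 35 = 6.72×10⁷ Pa

σ = 67.2 MPa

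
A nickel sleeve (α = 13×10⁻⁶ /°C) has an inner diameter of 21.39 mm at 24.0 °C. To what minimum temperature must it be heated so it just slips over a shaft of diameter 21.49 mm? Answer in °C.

T = 384 °C

Required Δd = 21.49 − 21.39 = 0.10 mm
Δd = αd₀ΔT ⇒ ΔT = Δd/(αd₀) = 0.10 / (13×10⁻⁶ × 21.39) = 359.62 K
T_min = 24.0 + 359.62 = 383.62 °C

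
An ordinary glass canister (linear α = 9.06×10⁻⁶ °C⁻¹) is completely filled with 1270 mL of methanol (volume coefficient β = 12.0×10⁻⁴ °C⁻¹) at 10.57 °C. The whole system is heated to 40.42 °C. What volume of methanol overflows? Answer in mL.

44.5 mL

The canister also expands: β_container ≈ 3α = 2.718×10⁻⁵ /K
Net overflow = V₀(β_liq − 3α_cont)ΔT
β − 3α = 1.20×10⁻³ − 2.718×10⁻⁵ = 1.17282×10⁻³ /K; ΔT = 29.85 K
ΔV = 1270 × 1.17282×10⁻³ × 29.85 = 44.5 mL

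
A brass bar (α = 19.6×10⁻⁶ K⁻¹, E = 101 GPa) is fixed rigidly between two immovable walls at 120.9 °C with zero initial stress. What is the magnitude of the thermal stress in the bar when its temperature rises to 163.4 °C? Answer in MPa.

Fully constrained: the free strain ε = αΔT is blocked, so σ = Eε = EαΔT.
|ΔT| = 42.5 K
σ = 101×10⁹ × 19.6×10⁻⁶ × 42.5 = 8.41×10⁷ Pa

σ = 84.1 MPa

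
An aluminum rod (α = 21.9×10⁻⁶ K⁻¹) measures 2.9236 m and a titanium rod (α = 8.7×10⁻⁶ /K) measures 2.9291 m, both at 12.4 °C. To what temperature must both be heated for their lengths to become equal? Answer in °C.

T = 155.1 °C

Equal length when α₁L₁ΔT − α₂L₂ΔT = L₂ − L₁ = 5.50×10⁻³ m
α₁L₁ = 6.402684×10⁻⁵, α₂L₂ = 2.548317×10⁻⁵ → Δ(αL) = 3.854367×10⁻⁵ m/K
ΔT = 5.50×10⁻³ / 3.854367×10⁻⁵ = 142.695 K, so T = 12.4 + 142.695 = 155.095 °C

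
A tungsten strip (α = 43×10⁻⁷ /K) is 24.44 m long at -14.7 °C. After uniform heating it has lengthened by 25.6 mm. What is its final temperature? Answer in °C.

T = 229 °C

ΔL = αL₀ΔT ⇒ ΔT = ΔL / (αL₀)
ΔT = 25.6×10⁻³ m / (43×10⁻⁷ × 24.44 m) = 243.60 K
T = -14.7 + 243.60 = 228.90 °C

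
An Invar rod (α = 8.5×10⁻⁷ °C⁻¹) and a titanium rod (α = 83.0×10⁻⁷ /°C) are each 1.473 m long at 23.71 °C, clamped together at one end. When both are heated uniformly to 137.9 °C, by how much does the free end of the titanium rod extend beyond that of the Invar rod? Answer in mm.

ΔT = 114.19 K
Invar: ΔL = 8.5×10⁻⁷ × 1.473 m × 114.19 = 1.4297×10⁻⁴ m = 0.14297 mm
titanium: ΔL = 83.0×10⁻⁷ × 1.473 m × 114.19 = 1.3961×10⁻³ m = 1.3961 mm
difference = 1.3961 − 0.14297 = 1.25313 mm

1.25 mm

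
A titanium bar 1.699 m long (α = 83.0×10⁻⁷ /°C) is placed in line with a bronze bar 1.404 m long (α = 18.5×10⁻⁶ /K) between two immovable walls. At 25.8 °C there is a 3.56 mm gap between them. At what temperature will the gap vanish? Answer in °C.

T = 115 °C

Gap closes when ΔL₁ + ΔL₂ = 3.56 mm = 3.56×10⁻³ m
(α₁L₁ + α₂L₂)ΔT = g
α₁L₁ + α₂L₂ = 83.0×10⁻⁷×1.699 + 18.5×10⁻⁶×1.404 = 4.00757×10⁻⁵ m/K
ΔT = 3.56×10⁻³ / 4.00757×10⁻⁵ = 88.83 K
T = 25.8 + 88.83 = 114.63 °C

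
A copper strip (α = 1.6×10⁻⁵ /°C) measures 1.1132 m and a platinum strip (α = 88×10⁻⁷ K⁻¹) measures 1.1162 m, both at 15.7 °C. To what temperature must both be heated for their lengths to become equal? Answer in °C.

L₁(1 + α₁ΔT) = L₂(1 + α₂ΔT) ⇒ ΔT = (L₂ − L₁)/(α₁L₁ − α₂L₂)
L₂ − L₁ = 1.1162 − 1.1132 = 3.00×10⁻³ m
α₁L₁ − α₂L₂ = 1.6×10⁻⁵×1.1132 − 88×10⁻⁷×1.1162 = 7.98864×10⁻⁶ m/K
ΔT = 3.00×10⁻³ / 7.98864×10⁻⁶ = 375.533 K
T = 15.7 + 375.533 = 391.233 °C

T = 391.2 °C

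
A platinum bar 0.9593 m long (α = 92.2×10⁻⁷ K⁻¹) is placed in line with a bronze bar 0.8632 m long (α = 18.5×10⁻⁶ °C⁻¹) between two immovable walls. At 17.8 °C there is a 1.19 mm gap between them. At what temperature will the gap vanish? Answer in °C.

T = 65.8 °C

α₁L₁ = 8.844746×10⁻⁶ m/K, α₂L₂ = 1.59692×10⁻⁵ m/K → total 2.4813946×10⁻⁵ m/K
ΔT = g/(α₁L₁+α₂L₂) = 1.19×10⁻³ / 2.4813946×10⁻⁵ = 47.957 K
T = 17.8 + 47.957 = 65.757 °C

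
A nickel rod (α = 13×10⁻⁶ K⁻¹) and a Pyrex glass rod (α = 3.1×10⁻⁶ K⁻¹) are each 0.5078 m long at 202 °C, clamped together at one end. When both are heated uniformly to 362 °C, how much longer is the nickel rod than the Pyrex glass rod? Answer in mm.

0.804 mm

ΔT = 160 K
nickel: ΔL = 13×10⁻⁶ × 0.5078 m × 160 = 1.0562×10⁻³ m = 1.0562 mm
Pyrex glass: ΔL = 3.1×10⁻⁶ × 0.5078 m × 160 = 2.5187×10⁻⁴ m = 0.25187 mm
difference = 1.0562 − 0.25187 = 0.80433 mm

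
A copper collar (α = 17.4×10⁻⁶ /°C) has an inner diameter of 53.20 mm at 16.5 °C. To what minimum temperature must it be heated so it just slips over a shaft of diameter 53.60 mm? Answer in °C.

T = 449 °C

Required Δd = 53.60 − 53.20 = 0.40 mm
Δd = αd₀ΔT ⇒ ΔT = Δd/(αd₀) = 0.40 / (17.4×10⁻⁶ × 53.20) = 432.11 K
T_min = 16.5 + 432.11 = 448.61 °C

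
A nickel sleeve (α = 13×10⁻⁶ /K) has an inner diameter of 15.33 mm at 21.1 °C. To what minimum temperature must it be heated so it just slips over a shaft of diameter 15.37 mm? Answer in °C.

T = 222 °C

Required Δd = 15.37 − 15.33 = 0.04 mm
Δd = αd₀ΔT ⇒ ΔT = Δd/(αd₀) = 0.04 / (13×10⁻⁶ × 15.33) = 200.71 K
T_min = 21.1 + 200.71 = 221.81 °C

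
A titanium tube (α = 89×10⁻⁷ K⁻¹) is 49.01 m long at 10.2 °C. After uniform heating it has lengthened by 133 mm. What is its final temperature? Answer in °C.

T = 315 °C

ΔL = αL₀ΔT ⇒ ΔT = ΔL / (αL₀)
ΔT = 133×10⁻³ m / (89×10⁻⁷ × 49.01 m) = 304.91 K
T = 10.2 + 304.91 = 315.11 °C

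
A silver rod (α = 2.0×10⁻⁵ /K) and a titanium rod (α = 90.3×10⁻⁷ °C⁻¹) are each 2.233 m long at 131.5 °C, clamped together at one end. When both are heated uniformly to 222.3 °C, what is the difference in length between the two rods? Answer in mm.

ΔT = 90.8 K
silver: ΔL = 2.0×10⁻⁵ × 2.233 m × 90.8 = 4.0551×10⁻³ m = 4.0551 mm
titanium: ΔL = 90.3×10⁻⁷ × 2.233 m × 90.8 = 1.8309×10⁻³ m = 1.8309 mm
difference = 4.0551 − 1.8309 = 2.2242 mm

2.22 mm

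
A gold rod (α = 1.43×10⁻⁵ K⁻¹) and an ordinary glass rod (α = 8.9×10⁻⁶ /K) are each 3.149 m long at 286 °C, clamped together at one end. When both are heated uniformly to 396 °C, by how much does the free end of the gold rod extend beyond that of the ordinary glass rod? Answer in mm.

ΔT = 110 K
gold: ΔL = 1.43×10⁻⁵ × 3.149 m × 110 = 4.9534×10⁻³ m = 4.9534 mm
ordinary glass: ΔL = 8.9×10⁻⁶ × 3.149 m × 110 = 3.0829×10⁻³ m = 3.0829 mm
difference = 4.9534 − 3.0829 = 1.8705 mm

1.87 mm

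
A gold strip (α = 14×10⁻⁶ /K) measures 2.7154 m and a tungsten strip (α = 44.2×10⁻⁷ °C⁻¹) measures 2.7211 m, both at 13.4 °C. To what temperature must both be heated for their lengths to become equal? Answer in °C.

T = 232.7 °C

L₁(1 + α₁ΔT) = L₂(1 + α₂ΔT) ⇒ ΔT = (L₂ − L₁)/(α₁L₁ − α₂L₂)
L₂ − L₁ = 2.7211 − 2.7154 = 5.70×10⁻³ m
α₁L₁ − α₂L₂ = 14×10⁻⁶×2.7154 − 44.2×10⁻⁷×2.7211 = 2.5988338×10⁻⁵ m/K
ΔT = 5.70×10⁻³ / 2.5988338×10⁻⁵ = 219.329 K
T = 13.4 + 219.329 = 232.729 °C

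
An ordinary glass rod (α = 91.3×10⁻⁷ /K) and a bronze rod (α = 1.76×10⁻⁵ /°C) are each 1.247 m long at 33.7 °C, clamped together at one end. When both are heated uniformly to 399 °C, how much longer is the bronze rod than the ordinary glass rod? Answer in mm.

3.86 mm

ΔT = 365.3 K
ordinary glass: ΔL = 91.3×10⁻⁷ × 1.247 m × 365.3 = 4.1590×10⁻³ m = 4.1590 mm
bronze: ΔL = 1.76×10⁻⁵ × 1.247 m × 365.3 = 8.0173×10⁻³ m = 8.0173 mm
difference = 8.0173 − 4.1590 = 3.8583 mm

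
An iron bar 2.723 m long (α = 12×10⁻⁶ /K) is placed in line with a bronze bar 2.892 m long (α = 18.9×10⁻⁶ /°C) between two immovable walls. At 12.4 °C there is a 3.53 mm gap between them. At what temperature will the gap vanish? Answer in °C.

α₁L₁ = 3.2676×10⁻⁵ m/K, α₂L₂ = 5.46588×10⁻⁵ m/K → total 8.73348×10⁻⁵ m/K
ΔT = g/(α₁L₁+α₂L₂) = 3.53×10⁻³ / 8.73348×10⁻⁵ = 40.419 K
T = 12.4 + 40.419 = 52.819 °C

T = 52.8 °C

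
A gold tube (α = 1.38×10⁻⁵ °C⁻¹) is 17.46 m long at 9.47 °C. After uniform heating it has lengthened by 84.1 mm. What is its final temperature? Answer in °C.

ΔL = αL₀ΔT ⇒ ΔT = ΔL / (αL₀)
ΔT = 84.1×10⁻³ m / (1.38×10⁻⁵ × 17.46 m) = 349.04 K
T = 9.47 + 349.04 = 358.51 °C

T = 359 °C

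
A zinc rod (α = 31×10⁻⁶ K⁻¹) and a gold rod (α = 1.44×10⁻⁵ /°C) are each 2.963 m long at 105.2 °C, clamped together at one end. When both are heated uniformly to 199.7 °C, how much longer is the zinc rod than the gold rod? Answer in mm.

ΔT = 94.5 K
zinc: ΔL = 31×10⁻⁶ × 2.963 m × 94.5 = 8.6801×10⁻³ m = 8.6801 mm
gold: ΔL = 1.44×10⁻⁵ × 2.963 m × 94.5 = 4.0321×10⁻³ m = 4.0321 mm
difference = 8.6801 − 4.0321 = 4.6480 mm

4.65 mm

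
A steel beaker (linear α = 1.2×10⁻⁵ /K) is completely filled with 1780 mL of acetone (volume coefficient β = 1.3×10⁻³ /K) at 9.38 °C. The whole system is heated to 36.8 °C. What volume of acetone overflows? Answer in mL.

61.7 mL

The beaker also expands: β_container ≈ 3α = 3.6×10⁻⁵ /K
Net overflow = V₀(β_liq − 3α_cont)ΔT
β − 3α = 1.30×10⁻³ − 3.6×10⁻⁵ = 1.264×10⁻³ /K; ΔT = 27.42 K
ΔV = 1780 × 1.264×10⁻³ × 27.42 = 61.7 mL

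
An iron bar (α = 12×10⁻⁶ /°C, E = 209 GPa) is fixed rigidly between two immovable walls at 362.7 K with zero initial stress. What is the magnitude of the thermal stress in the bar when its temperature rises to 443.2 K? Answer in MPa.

Fully constrained: the free strain ε = αΔT is blocked, so σ = Eε = EαΔT.
|ΔT| = 80.5 K
σ = 209×10⁹ × 12×10⁻⁶ × 80.5 = 2.02×10⁸ Pa

σ = 202 MPa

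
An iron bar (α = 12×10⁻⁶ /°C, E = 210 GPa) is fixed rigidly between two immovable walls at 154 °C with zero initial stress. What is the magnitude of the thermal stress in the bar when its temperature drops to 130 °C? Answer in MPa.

σ = 60.5 MPa

Fully constrained: the free strain ε = αΔT is blocked, so σ = Eε = EαΔT.
|ΔT| = 24 K
σ = 210×10⁹ × 12×10⁻⁶ × 24 = 6.05×10⁷ Pa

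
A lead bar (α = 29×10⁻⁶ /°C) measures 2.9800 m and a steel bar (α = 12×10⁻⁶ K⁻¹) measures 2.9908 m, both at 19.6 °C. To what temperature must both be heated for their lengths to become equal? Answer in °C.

Equal length when α₁L₁ΔT − α₂L₂ΔT = L₂ − L₁ = 1.08×10⁻² m
α₁L₁ = 8.642×10⁻⁵, α₂L₂ = 3.58896×10⁻⁵ → Δ(αL) = 5.05304×10⁻⁵ m/K
ΔT = 1.08×10⁻² / 5.05304×10⁻⁵ = 213.733 K, so T = 19.6 + 213.733 = 233.333 °C

T = 233.3 °C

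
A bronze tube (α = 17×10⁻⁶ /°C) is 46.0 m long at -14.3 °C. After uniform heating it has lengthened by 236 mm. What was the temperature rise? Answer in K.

ΔL = αL₀ΔT ⇒ ΔT = ΔL / (αL₀)
ΔT = 236×10⁻³ m / (17×10⁻⁶ × 46.0 m) = 301.79 K

ΔT = 302 K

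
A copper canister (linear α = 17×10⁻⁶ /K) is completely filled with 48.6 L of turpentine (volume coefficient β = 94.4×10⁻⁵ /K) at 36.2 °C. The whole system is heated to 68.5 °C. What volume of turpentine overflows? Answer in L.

The canister also expands: β_container ≈ 3α = 5.1×10⁻⁵ /K
Net overflow = V₀(β_liq − 3α_cont)ΔT
β − 3α = 9.44×10⁻⁴ − 5.1×10⁻⁵ = 8.93×10⁻⁴ /K; ΔT = 32.3 K
ΔV = 48.6 × 8.93×10⁻⁴ × 32.3 = 1.40 L

1.40 L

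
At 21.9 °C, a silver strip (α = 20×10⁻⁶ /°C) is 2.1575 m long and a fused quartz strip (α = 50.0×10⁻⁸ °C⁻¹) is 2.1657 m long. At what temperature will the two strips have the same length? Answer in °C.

T = 216.8 °C

Equal length when α₁L₁ΔT − α₂L₂ΔT = L₂ − L₁ = 8.20×10⁻³ m
α₁L₁ = 4.315×10⁻⁵, α₂L₂ = 1.08285×10⁻⁶ → Δ(αL) = 4.206715×10⁻⁵ m/K
ΔT = 8.20×10⁻³ / 4.206715×10⁻⁵ = 194.926 K, so T = 21.9 + 194.926 = 216.826 °C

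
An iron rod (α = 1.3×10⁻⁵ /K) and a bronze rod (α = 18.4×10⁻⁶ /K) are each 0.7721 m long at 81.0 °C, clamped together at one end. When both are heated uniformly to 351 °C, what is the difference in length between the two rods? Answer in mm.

ΔT = 270.0 K
iron: ΔL = 1.3×10⁻⁵ × 0.7721 m × 270.0 = 2.7101×10⁻³ m = 2.7101 mm
bronze: ΔL = 18.4×10⁻⁶ × 0.7721 m × 270.0 = 3.8358×10⁻³ m = 3.8358 mm
difference = 3.8358 − 2.7101 = 1.1257 mm

1.13 mm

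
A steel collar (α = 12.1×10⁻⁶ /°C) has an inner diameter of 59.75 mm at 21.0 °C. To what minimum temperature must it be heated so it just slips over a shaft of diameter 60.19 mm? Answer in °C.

T = 630 °C

Required Δd = 60.19 − 59.75 = 0.44 mm
Δd = αd₀ΔT ⇒ ΔT = Δd/(αd₀) = 0.44 / (12.1×10⁻⁶ × 59.75) = 608.60 K
T_min = 21.0 + 608.60 = 629.60 °C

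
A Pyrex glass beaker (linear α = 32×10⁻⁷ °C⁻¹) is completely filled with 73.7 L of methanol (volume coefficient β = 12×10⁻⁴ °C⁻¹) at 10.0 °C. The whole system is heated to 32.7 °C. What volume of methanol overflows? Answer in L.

1.99 L

The beaker also expands: β_container ≈ 3α = 9.6×10⁻⁶ /K
Net overflow = V₀(β_liq − 3α_cont)ΔT
β − 3α = 1.20×10⁻³ − 9.6×10⁻⁶ = 1.1904×10⁻³ /K; ΔT = 22.7 K
ΔV = 73.7 × 1.1904×10⁻³ × 22.7 = 1.99 L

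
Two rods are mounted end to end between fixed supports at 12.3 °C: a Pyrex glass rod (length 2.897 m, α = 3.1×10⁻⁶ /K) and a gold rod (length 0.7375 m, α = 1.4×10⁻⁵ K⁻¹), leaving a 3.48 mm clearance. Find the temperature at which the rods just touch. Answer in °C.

T = 193 °C

α₁L₁ = 8.9807×10⁻⁶ m/K, α₂L₂ = 1.0325×10⁻⁵ m/K → total 1.93057×10⁻⁵ m/K
ΔT = g/(α₁L₁+α₂L₂) = 3.48×10⁻³ / 1.93057×10⁻⁵ = 180.26 K
T = 12.3 + 180.26 = 192.56 °C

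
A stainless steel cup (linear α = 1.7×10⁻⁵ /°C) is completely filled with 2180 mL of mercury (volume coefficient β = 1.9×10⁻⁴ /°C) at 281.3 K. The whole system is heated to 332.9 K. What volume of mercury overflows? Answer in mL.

The cup also expands: β_container ≈ 3α = 5.1×10⁻⁵ /K
Net overflow = V₀(β_liq − 3α_cont)ΔT
β − 3α = 1.90×10⁻⁴ − 5.1×10⁻⁵ = 1.39×10⁻⁴ /K; ΔT = 51.6 K
ΔV = 2180 × 1.39×10⁻⁴ × 51.6 = 15.6 mL

15.6 mL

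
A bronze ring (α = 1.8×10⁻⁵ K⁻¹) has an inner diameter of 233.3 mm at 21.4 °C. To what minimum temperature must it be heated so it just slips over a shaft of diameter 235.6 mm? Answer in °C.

Required Δd = 235.6 − 233.3 = 2.3 mm
Δd = αd₀ΔT ⇒ ΔT = Δd/(αd₀) = 2.3 / (1.8×10⁻⁵ × 233.3) = 547.70 K
T_min = 21.4 + 547.70 = 569.10 °C

T = 569 °C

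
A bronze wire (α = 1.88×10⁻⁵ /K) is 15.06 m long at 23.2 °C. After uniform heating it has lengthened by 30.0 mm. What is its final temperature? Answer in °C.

ΔL = αL₀ΔT ⇒ ΔT = ΔL / (αL₀)
ΔT = 30.0×10⁻³ m / (1.88×10⁻⁵ × 15.06 m) = 105.96 K
T = 23.2 + 105.96 = 129.16 °C

T = 129 °C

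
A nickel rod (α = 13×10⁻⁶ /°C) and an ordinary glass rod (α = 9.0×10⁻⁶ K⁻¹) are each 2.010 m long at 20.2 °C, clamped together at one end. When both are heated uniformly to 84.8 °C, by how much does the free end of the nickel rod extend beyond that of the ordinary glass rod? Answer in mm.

ΔT = 64.6 K
nickel: ΔL = 13×10⁻⁶ × 2.010 m × 64.6 = 1.6880×10⁻³ m = 1.6880 mm
ordinary glass: ΔL = 9.0×10⁻⁶ × 2.010 m × 64.6 = 1.1686×10⁻³ m = 1.1686 mm
difference = 1.6880 − 1.1686 = 0.5194 mm

0.519 mm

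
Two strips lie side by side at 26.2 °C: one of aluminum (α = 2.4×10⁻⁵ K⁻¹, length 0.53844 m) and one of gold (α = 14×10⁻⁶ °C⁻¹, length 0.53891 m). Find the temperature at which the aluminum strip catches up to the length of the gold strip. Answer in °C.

T = 113.6 °C

L₁(1 + α₁ΔT) = L₂(1 + α₂ΔT) ⇒ ΔT = (L₂ − L₁)/(α₁L₁ − α₂L₂)
L₂ − L₁ = 0.53891 − 0.53844 = 4.70×10⁻⁴ m
α₁L₁ − α₂L₂ = 2.4×10⁻⁵×0.53844 − 14×10⁻⁶×0.53891 = 5.37782×10⁻⁶ m/K
ΔT = 4.70×10⁻⁴ / 5.37782×10⁻⁶ = 87.396 K
T = 26.2 + 87.396 = 113.596 °C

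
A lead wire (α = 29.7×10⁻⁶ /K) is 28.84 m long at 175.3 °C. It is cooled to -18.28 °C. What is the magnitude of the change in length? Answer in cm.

|ΔT| = |-18.28 − 175.3| = 193.58 K
ΔL = αL₀ΔT = (29.7×10⁻⁶)(28.84)(193.58) = 1.66×10⁻¹ m

ΔL = 16.6 cm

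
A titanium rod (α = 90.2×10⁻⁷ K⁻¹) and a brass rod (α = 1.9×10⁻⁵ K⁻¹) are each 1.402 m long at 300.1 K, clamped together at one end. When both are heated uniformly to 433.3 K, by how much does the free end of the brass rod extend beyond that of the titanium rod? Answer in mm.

1.86 mm

ΔT = 133.2 K
titanium: ΔL = 90.2×10⁻⁷ × 1.402 m × 133.2 = 1.6845×10⁻³ m = 1.6845 mm
brass: ΔL = 1.9×10⁻⁵ × 1.402 m × 133.2 = 3.5482×10⁻³ m = 3.5482 mm
difference = 3.5482 − 1.6845 = 1.8637 mm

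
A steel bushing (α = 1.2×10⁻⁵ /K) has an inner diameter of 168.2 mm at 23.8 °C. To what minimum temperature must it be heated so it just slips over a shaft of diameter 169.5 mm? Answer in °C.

T = 668 °C

Required Δd = 169.5 − 168.2 = 1.3 mm
Δd = αd₀ΔT ⇒ ΔT = Δd/(αd₀) = 1.3 / (1.2×10⁻⁵ × 168.2) = 644.07 K
T_min = 23.8 + 644.07 = 667.87 °C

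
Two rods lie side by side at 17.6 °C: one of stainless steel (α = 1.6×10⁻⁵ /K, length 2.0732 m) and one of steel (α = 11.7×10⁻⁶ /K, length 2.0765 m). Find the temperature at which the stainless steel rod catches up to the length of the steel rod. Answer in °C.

T = 389.4 °C

Equal length when α₁L₁ΔT − α₂L₂ΔT = L₂ − L₁ = 3.30×10⁻³ m
α₁L₁ = 3.31712×10⁻⁵, α₂L₂ = 2.429505×10⁻⁵ → Δ(αL) = 8.87615×10⁻⁶ m/K
ΔT = 3.30×10⁻³ / 8.87615×10⁻⁶ = 371.783 K, so T = 17.6 + 371.783 = 389.383 °C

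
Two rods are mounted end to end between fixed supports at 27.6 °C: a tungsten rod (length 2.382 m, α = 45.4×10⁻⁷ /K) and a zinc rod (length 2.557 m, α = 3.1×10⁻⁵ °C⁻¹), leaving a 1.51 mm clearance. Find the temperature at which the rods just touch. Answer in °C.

T = 44.4 °C

Gap closes when ΔL₁ + ΔL₂ = 1.51 mm = 1.51×10⁻³ m
(α₁L₁ + α₂L₂)ΔT = g
α₁L₁ + α₂L₂ = 45.4×10⁻⁷×2.382 + 3.1×10⁻⁵×2.557 = 9.008128×10⁻⁵ m/K
ΔT = 1.51×10⁻³ / 9.008128×10⁻⁵ = 16.763 K
T = 27.6 + 16.763 = 44.363 °C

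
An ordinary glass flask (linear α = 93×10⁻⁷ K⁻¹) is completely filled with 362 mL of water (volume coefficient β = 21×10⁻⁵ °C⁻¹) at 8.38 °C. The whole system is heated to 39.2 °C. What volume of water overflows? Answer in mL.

The flask also expands: β_container ≈ 3α = 2.79×10⁻⁵ /K
Net overflow = V₀(β_liq − 3α_cont)ΔT
β − 3α = 2.10×10⁻⁴ − 2.79×10⁻⁵ = 1.821×10⁻⁴ /K; ΔT = 30.82 K
ΔV = 362 × 1.821×10⁻⁴ × 30.82 = 2.03 mL

2.03 mL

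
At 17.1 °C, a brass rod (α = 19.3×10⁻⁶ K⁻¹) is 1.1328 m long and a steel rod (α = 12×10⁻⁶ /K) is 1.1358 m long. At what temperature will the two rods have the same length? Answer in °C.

Equal length when α₁L₁ΔT − α₂L₂ΔT = L₂ − L₁ = 3.00×10⁻³ m
α₁L₁ = 2.186304×10⁻⁵, α₂L₂ = 1.36296×10⁻⁵ → Δ(αL) = 8.23344×10⁻⁶ m/K
ΔT = 3.00×10⁻³ / 8.23344×10⁻⁶ = 364.368 K, so T = 17.1 + 364.368 = 381.468 °C

T = 381.5 °C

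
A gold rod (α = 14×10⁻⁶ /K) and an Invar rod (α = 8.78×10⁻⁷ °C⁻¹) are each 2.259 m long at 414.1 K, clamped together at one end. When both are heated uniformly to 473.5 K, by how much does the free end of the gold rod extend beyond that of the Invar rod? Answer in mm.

1.76 mm

ΔT = 59.4 K
gold: ΔL = 14×10⁻⁶ × 2.259 m × 59.4 = 1.8786×10⁻³ m = 1.8786 mm
Invar: ΔL = 8.78×10⁻⁷ × 2.259 m × 59.4 = 1.1781×10⁻⁴ m = 0.11781 mm
difference = 1.8786 − 0.11781 = 1.76079 mm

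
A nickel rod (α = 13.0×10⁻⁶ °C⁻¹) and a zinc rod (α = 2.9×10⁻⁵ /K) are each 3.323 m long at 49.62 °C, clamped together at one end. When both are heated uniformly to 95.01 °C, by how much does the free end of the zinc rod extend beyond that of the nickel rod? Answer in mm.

2.41 mm

ΔT = 45.39 K
nickel: ΔL = 13.0×10⁻⁶ × 3.323 m × 45.39 = 1.9608×10⁻³ m = 1.9608 mm
zinc: ΔL = 2.9×10⁻⁵ × 3.323 m × 45.39 = 4.3741×10⁻³ m = 4.3741 mm
difference = 4.3741 − 1.9608 = 2.4133 mm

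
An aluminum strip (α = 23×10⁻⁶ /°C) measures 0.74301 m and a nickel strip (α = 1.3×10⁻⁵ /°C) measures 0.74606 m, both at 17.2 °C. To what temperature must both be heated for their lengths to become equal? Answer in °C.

Equal length when α₁L₁ΔT − α₂L₂ΔT = L₂ − L₁ = 3.05×10⁻³ m
α₁L₁ = 1.708923×10⁻⁵, α₂L₂ = 9.69878×10⁻⁶ → Δ(αL) = 7.39045×10⁻⁶ m/K
ΔT = 3.05×10⁻³ / 7.39045×10⁻⁶ = 412.695 K, so T = 17.2 + 412.695 = 429.895 °C

T = 429.9 °C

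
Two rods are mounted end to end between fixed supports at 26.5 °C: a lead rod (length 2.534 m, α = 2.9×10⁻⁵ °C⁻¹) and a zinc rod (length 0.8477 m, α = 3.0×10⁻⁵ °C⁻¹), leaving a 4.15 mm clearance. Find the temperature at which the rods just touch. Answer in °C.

T = 68.5 °C

α₁L₁ = 7.3486×10⁻⁵ m/K, α₂L₂ = 2.5431×10⁻⁵ m/K → total 9.8917×10⁻⁵ m/K
ΔT = g/(α₁L₁+α₂L₂) = 4.15×10⁻³ / 9.8917×10⁻⁵ = 41.954 K
T = 26.5 + 41.954 = 68.454 °C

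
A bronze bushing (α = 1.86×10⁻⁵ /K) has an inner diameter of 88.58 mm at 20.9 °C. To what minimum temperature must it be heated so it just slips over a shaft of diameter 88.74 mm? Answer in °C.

T = 118 °C

Required Δd = 88.74 − 88.58 = 0.16 mm
Δd = αd₀ΔT ⇒ ΔT = Δd/(αd₀) = 0.16 / (1.86×10⁻⁵ × 88.58) = 97.11 K
T_min = 20.9 + 97.11 = 118.01 °C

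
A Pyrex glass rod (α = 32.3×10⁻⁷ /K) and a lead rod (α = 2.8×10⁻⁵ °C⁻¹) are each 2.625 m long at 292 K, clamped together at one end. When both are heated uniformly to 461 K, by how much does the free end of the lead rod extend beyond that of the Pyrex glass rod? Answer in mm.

ΔT = 169 K
Pyrex glass: ΔL = 32.3×10⁻⁷ × 2.625 m × 169 = 1.4329×10⁻³ m = 1.4329 mm
lead: ΔL = 2.8×10⁻⁵ × 2.625 m × 169 = 1.2421×10⁻² m = 12.421 mm
difference = 12.421 − 1.4329 = 10.9881 mm

11.0 mm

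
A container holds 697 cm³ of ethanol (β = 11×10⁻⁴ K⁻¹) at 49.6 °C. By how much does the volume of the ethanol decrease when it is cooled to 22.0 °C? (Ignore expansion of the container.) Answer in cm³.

ΔV = 21.2 cm³

|ΔT| = |22.0 − 49.6| = 27.6 K
ΔV = βV₀ΔT = (11×10⁻⁴)(697)(27.6) = 21.2 cm³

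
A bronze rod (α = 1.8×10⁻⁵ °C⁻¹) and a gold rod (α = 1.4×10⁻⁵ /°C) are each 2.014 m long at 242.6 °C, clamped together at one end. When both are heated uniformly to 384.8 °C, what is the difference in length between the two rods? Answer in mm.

1.15 mm

ΔT = 142.2 K
bronze: ΔL = 1.8×10⁻⁵ × 2.014 m × 142.2 = 5.1550×10⁻³ m = 5.1550 mm
gold: ΔL = 1.4×10⁻⁵ × 2.014 m × 142.2 = 4.0095×10⁻³ m = 4.0095 mm
difference = 5.1550 − 4.0095 = 1.1455 mm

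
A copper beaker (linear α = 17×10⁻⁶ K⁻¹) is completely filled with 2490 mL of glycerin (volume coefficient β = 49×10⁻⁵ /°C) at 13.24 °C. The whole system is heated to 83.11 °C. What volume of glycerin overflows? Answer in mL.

The beaker also expands: β_container ≈ 3α = 5.1×10⁻⁵ /K
Net overflow = V₀(β_liq − 3α_cont)ΔT
β − 3α = 4.90×10⁻⁴ − 5.1×10⁻⁵ = 4.39×10⁻⁴ /K; ΔT = 69.87 K
ΔV = 2490 × 4.39×10⁻⁴ × 69.87 = 76.4 mL

76.4 mL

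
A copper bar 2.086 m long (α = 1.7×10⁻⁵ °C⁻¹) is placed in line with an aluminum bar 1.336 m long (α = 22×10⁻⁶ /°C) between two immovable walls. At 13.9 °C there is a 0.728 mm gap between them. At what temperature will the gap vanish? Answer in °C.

α₁L₁ = 3.5462×10⁻⁵ m/K, α₂L₂ = 2.9392×10⁻⁵ m/K → total 6.4854×10⁻⁵ m/K
ΔT = g/(α₁L₁+α₂L₂) = 7.28×10⁻⁴ / 6.4854×10⁻⁵ = 11.225 K
T = 13.9 + 11.225 = 25.125 °C

T = 25.1 °C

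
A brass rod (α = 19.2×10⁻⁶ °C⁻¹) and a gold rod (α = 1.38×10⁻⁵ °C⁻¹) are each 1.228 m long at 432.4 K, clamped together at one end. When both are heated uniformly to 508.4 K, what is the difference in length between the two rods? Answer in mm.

ΔT = 76.0 K
brass: ΔL = 19.2×10⁻⁶ × 1.228 m × 76.0 = 1.7919×10⁻³ m = 1.7919 mm
gold: ΔL = 1.38×10⁻⁵ × 1.228 m × 76.0 = 1.2879×10⁻³ m = 1.2879 mm
difference = 1.7919 − 1.2879 = 0.5040 mm

0.504 mm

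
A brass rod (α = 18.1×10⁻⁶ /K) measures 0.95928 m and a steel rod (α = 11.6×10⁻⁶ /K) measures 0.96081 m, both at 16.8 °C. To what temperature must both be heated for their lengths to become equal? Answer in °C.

Equal length when α₁L₁ΔT − α₂L₂ΔT = L₂ − L₁ = 1.53×10⁻³ m
α₁L₁ = 1.7362968×10⁻⁵, α₂L₂ = 1.1145396×10⁻⁵ → Δ(αL) = 6.217572×10⁻⁶ m/K
ΔT = 1.53×10⁻³ / 6.217572×10⁻⁶ = 246.077 K, so T = 16.8 + 246.077 = 262.877 °C

T = 262.9 °C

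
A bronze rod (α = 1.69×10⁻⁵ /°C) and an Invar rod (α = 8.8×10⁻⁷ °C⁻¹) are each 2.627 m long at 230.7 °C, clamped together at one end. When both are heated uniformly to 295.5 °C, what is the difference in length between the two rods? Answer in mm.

2.73 mm

ΔT = 64.8 K
bronze: ΔL = 1.69×10⁻⁵ × 2.627 m × 64.8 = 2.8769×10⁻³ m = 2.8769 mm
Invar: ΔL = 8.8×10⁻⁷ × 2.627 m × 64.8 = 1.4980×10⁻⁴ m = 0.14980 mm
difference = 2.8769 − 0.14980 = 2.7271 mm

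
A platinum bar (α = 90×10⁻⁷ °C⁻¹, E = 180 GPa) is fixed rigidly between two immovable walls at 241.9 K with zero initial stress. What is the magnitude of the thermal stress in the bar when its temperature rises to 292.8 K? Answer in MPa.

σ = 82.5 MPa

Fully constrained: the free strain ε = αΔT is blocked, so σ = Eε = EαΔT.
|ΔT| = 50.9 K
σ = 180×10⁹ × 90×10⁻⁷ × 50.9 = 8.25×10⁷ Pa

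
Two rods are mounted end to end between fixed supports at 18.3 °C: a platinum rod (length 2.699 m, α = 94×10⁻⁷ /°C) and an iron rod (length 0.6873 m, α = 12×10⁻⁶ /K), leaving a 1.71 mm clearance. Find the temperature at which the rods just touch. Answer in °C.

Gap closes when ΔL₁ + ΔL₂ = 1.71 mm = 1.71×10⁻³ m
(α₁L₁ + α₂L₂)ΔT = g
α₁L₁ + α₂L₂ = 94×10⁻⁷×2.699 + 12×10⁻⁶×0.6873 = 3.36182×10⁻⁵ m/K
ΔT = 1.71×10⁻³ / 3.36182×10⁻⁵ = 50.865 K
T = 18.3 + 50.865 = 69.165 °C

T = 69.2 °C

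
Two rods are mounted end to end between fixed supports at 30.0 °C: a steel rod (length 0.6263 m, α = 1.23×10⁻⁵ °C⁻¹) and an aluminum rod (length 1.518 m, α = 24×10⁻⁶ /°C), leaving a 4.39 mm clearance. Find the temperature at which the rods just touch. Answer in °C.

Gap closes when ΔL₁ + ΔL₂ = 4.39 mm = 4.39×10⁻³ m
(α₁L₁ + α₂L₂)ΔT = g
α₁L₁ + α₂L₂ = 1.23×10⁻⁵×0.6263 + 24×10⁻⁶×1.518 = 4.413549×10⁻⁵ m/K
ΔT = 4.39×10⁻³ / 4.413549×10⁻⁵ = 99.47 K
T = 30.0 + 99.47 = 129.47 °C

T = 129 °C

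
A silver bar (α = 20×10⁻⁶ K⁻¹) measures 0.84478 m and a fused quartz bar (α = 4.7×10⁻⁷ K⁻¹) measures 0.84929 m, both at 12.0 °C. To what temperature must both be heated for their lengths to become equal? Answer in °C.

T = 285.4 °C

L₁(1 + α₁ΔT) = L₂(1 + α₂ΔT) ⇒ ΔT = (L₂ − L₁)/(α₁L₁ − α₂L₂)
L₂ − L₁ = 0.84929 − 0.84478 = 4.51×10⁻³ m
α₁L₁ − α₂L₂ = 20×10⁻⁶×0.84478 − 4.7×10⁻⁷×0.84929 = 1.64964337×10⁻⁵ m/K
ΔT = 4.51×10⁻³ / 1.64964337×10⁻⁵ = 273.392 K
T = 12.0 + 273.392 = 285.392 °C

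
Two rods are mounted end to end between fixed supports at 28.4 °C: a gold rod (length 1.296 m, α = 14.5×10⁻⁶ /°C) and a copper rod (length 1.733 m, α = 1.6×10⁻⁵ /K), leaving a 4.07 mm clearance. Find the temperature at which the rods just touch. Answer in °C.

T = 116 °C

α₁L₁ = 1.8792×10⁻⁵ m/K, α₂L₂ = 2.7728×10⁻⁵ m/K → total 4.652×10⁻⁵ m/K
ΔT = g/(α₁L₁+α₂L₂) = 4.07×10⁻³ / 4.652×10⁻⁵ = 87.49 K
T = 28.4 + 87.49 = 115.89 °C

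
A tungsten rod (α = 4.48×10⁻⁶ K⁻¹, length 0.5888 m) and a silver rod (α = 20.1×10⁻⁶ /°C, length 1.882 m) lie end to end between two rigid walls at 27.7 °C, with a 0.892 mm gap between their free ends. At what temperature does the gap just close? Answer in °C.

T = 49.7 °C

Gap closes when ΔL₁ + ΔL₂ = 0.892 mm = 8.92×10⁻⁴ m
(α₁L₁ + α₂L₂)ΔT = g
α₁L₁ + α₂L₂ = 4.48×10⁻⁶×0.5888 + 20.1×10⁻⁶×1.882 = 4.0466024×10⁻⁵ m/K
ΔT = 8.92×10⁻⁴ / 4.0466024×10⁻⁵ = 22.043 K
T = 27.7 + 22.043 = 49.743 °C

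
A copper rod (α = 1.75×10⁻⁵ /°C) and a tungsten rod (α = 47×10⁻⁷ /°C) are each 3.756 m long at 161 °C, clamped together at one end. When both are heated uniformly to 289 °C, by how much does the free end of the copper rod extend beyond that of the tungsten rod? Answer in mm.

ΔT = 128 K
copper: ΔL = 1.75×10⁻⁵ × 3.756 m × 128 = 8.4134×10⁻³ m = 8.4134 mm
tungsten: ΔL = 47×10⁻⁷ × 3.756 m × 128 = 2.2596×10⁻³ m = 2.2596 mm
difference = 8.4134 − 2.2596 = 6.1538 mm

6.15 mm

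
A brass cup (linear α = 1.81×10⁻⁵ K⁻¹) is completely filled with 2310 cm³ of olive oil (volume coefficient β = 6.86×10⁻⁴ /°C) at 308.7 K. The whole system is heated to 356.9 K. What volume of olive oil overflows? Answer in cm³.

The cup also expands: β_container ≈ 3α = 5.43×10⁻⁵ /K
Net overflow = V₀(β_liq − 3α_cont)ΔT
β − 3α = 6.86×10⁻⁴ − 5.43×10⁻⁵ = 6.317×10⁻⁴ /K; ΔT = 48.2 K
ΔV = 2310 × 6.317×10⁻⁴ × 48.2 = 70.3 cm³

70.3 cm³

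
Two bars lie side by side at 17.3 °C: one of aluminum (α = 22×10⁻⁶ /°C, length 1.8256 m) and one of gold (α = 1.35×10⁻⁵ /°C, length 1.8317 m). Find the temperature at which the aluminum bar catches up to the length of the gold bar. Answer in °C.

L₁(1 + α₁ΔT) = L₂(1 + α₂ΔT) ⇒ ΔT = (L₂ − L₁)/(α₁L₁ − α₂L₂)
L₂ − L₁ = 1.8317 − 1.8256 = 6.10×10⁻³ m
α₁L₁ − α₂L₂ = 22×10⁻⁶×1.8256 − 1.35×10⁻⁵×1.8317 = 1.543525×10⁻⁵ m/K
ΔT = 6.10×10⁻³ / 1.543525×10⁻⁵ = 395.199 K
T = 17.3 + 395.199 = 412.499 °C

T = 412.5 °C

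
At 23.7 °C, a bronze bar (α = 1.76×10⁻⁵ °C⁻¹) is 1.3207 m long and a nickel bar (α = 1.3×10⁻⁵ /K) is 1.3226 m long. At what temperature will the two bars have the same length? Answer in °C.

T = 337.7 °C

Equal length when α₁L₁ΔT − α₂L₂ΔT = L₂ − L₁ = 1.90×10⁻³ m
α₁L₁ = 2.324432×10⁻⁵, α₂L₂ = 1.71938×10⁻⁵ → Δ(αL) = 6.05052×10⁻⁶ m/K
ΔT = 1.90×10⁻³ / 6.05052×10⁻⁶ = 314.023 K, so T = 23.7 + 314.023 = 337.723 °C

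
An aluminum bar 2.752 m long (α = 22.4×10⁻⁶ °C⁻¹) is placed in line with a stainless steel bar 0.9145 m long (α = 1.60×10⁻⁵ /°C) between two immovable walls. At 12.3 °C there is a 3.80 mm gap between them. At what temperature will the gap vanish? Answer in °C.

α₁L₁ = 6.16448×10⁻⁵ m/K, α₂L₂ = 1.4632×10⁻⁵ m/K → total 7.62768×10⁻⁵ m/K
ΔT = g/(α₁L₁+α₂L₂) = 3.80×10⁻³ / 7.62768×10⁻⁵ = 49.819 K
T = 12.3 + 49.819 = 62.119 °C

T = 62.1 °C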